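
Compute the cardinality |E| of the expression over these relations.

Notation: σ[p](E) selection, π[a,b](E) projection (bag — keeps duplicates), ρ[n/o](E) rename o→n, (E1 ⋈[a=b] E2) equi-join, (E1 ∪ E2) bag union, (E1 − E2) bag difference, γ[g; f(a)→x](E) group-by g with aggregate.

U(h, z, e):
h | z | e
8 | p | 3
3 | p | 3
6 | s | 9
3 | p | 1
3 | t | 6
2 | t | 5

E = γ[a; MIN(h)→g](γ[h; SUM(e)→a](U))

Stepwise |·|:
  U → 6
  γ[h; SUM(e)→a](U) → 4
  γ[a; MIN(h)→g](γ[h; SUM(e)→a](U)) → 4

|E| = 4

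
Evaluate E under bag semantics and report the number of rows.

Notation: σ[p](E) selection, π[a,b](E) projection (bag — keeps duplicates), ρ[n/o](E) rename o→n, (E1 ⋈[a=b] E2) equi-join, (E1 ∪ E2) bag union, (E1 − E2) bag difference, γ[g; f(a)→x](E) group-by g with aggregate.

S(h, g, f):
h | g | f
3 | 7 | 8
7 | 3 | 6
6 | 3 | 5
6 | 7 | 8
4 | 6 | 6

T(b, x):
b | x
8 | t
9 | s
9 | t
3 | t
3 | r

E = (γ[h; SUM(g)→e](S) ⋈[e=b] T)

Per-node cardinality:
  S → 5
  γ[h; SUM(g)→e](S) → 4
  T → 5
  (γ[h; SUM(g)→e](S) ⋈[e=b] T) → 2

|E| = 2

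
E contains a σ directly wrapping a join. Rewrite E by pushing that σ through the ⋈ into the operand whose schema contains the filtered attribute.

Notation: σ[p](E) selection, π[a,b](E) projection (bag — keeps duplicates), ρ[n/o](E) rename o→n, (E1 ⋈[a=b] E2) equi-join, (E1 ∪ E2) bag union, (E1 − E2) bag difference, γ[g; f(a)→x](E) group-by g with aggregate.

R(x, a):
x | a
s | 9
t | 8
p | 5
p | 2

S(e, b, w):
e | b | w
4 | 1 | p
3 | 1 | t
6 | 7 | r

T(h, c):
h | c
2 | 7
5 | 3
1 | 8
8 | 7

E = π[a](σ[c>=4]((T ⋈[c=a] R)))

σ filters on c, owned by the left side.
E' = π[a]((σ[c>=4](T) ⋈[c=a] R))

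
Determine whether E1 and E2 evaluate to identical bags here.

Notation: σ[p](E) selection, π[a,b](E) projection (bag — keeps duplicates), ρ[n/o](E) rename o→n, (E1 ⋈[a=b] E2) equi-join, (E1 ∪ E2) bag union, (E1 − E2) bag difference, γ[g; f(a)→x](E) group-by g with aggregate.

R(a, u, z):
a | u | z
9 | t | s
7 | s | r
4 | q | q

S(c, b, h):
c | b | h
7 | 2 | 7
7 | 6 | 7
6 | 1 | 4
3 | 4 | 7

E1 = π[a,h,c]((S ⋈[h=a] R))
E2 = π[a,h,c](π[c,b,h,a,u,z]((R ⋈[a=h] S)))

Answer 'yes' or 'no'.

E1 stepwise |·|:
  S → 4
  R → 3
  (S ⋈[h=a] R) → 4
  π[a,h,c]((S ⋈[h=a] R)) → 4
E2 stepwise |·|:
  R → 3
  S → 4
  (R ⋈[a=h] S) → 4
  π[c,b,h,a,u,z]((R ⋈[a=h] S)) → 4
  π[a,h,c](π[c,b,h,a,u,z]((R ⋈[a=h] S))) → 4

E1 and E2 produce the same multiset:
a | h | c
4 | 4 | 6
7 | 7 | 3
7 | 7 | 7
7 | 7 | 7

yes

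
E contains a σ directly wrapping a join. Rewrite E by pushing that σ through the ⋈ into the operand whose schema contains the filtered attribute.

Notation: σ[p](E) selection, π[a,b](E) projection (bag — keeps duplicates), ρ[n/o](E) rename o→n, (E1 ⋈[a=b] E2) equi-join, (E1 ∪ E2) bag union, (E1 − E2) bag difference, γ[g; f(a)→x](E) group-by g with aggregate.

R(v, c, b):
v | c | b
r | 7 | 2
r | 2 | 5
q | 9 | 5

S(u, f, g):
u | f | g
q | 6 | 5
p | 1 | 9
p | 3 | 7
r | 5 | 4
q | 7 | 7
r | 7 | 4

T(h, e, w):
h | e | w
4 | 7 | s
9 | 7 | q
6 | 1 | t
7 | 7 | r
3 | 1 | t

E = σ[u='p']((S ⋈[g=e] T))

σ filters on u, owned by the left side.
E' = (σ[u='p'](S) ⋈[g=e] T)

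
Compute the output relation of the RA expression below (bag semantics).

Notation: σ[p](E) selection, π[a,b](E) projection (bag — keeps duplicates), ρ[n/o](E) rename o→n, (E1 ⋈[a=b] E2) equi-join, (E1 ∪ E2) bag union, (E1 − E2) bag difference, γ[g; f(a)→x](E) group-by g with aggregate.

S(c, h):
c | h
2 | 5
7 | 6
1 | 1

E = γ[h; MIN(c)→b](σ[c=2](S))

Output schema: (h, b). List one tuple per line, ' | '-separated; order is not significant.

Stepwise |·|:
  S → 3
  σ[c=2](S) → 1
  γ[h; MIN(c)→b](σ[c=2](S)) → 1

== RESULT ==
h | b
5 | 2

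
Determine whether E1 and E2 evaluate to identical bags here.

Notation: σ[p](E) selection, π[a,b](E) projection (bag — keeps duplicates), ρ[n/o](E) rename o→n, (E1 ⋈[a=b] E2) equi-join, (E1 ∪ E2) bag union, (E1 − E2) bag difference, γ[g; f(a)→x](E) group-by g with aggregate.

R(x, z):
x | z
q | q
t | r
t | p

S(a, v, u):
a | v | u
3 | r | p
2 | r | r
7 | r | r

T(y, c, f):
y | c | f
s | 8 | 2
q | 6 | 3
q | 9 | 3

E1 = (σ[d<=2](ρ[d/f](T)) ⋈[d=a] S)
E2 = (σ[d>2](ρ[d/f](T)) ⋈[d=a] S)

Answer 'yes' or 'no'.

E1 row counts bottom-up:
  T → 3
  ρ[d/f](T) → 3
  σ[d<=2](ρ[d/f](T)) → 1
  S → 3
  (σ[d<=2](ρ[d/f](T)) ⋈[d=a] S) → 1
E2 row counts bottom-up:
  T → 3
  ρ[d/f](T) → 3
  σ[d>2](ρ[d/f](T)) → 2
  S → 3
  (σ[d>2](ρ[d/f](T)) ⋈[d=a] S) → 2

E1 result:
y | c | d | a | v | u
s | 8 | 2 | 2 | r | r
E2 result:
y | c | d | a | v | u
q | 6 | 3 | 3 | r | p
q | 9 | 3 | 3 | r | p
Witness: ('q', 6, 3, 3, 'r', 'p') appears 0× in E1 but 1× in E2.

no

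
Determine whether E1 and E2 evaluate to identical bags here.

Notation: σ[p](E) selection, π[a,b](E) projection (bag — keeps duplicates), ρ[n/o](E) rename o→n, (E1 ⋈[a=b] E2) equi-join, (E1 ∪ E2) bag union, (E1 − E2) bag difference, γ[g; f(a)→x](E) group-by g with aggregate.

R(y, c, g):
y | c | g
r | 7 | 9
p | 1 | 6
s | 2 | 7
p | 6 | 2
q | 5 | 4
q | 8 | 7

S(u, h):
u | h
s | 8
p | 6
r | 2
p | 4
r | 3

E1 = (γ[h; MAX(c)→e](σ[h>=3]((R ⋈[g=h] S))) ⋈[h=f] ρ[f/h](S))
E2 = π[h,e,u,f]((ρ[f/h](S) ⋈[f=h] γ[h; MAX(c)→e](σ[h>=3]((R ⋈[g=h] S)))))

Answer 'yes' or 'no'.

E1 row counts bottom-up:
  R → 6
  S → 5
  (R ⋈[g=h] S) → 3
  σ[h>=3]((R ⋈[g=h] S)) → 2
  γ[h; MAX(c)→e](σ[h>=3]((R ⋈[g=h] S))) → 2
  S → 5
  ρ[f/h](S) → 5
  (γ[h; MAX(c)→e](σ[h>=3]((R ⋈[g=h] S))) ⋈[h=f] ρ[f/h](S)) → 2
E2 row counts bottom-up:
  S → 5
  ρ[f/h](S) → 5
  R → 6
  S → 5
  (R ⋈[g=h] S) → 3
  σ[h>=3]((R ⋈[g=h] S)) → 2
  γ[h; MAX(c)→e](σ[h>=3]((R ⋈[g=h] S))) → 2
  (ρ[f/h](S) ⋈[f=h] γ[h; MAX(c)→e](σ[h>=3]((R ⋈[g=h] S)))) → 2
  π[h,e,u,f]((ρ[f/h](S) ⋈[f=h] γ[h; MAX(c)→e](σ[h>=3]((R ⋈[g=h] S))))) → 2

E1 and E2 produce the same multiset:
h | e | u | f
4 | 5 | p | 4
6 | 1 | p | 6

yes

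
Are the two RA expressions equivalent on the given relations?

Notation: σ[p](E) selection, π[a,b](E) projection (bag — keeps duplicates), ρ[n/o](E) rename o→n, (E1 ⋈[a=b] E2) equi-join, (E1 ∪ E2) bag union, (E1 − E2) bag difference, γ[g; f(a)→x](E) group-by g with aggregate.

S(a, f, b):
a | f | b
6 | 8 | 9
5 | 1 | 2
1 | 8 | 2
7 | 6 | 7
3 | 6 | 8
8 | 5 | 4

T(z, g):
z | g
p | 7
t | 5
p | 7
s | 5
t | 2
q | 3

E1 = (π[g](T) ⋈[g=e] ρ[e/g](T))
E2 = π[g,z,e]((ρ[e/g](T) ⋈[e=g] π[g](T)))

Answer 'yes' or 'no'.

E1 stepwise |·|:
  T → 6
  π[g](T) → 6
  T → 6
  ρ[e/g](T) → 6
  (π[g](T) ⋈[g=e] ρ[e/g](T)) → 10
E2 stepwise |·|:
  T → 6
  ρ[e/g](T) → 6
  T → 6
  π[g](T) → 6
  (ρ[e/g](T) ⋈[e=g] π[g](T)) → 10
  π[g,z,e]((ρ[e/g](T) ⋈[e=g] π[g](T))) → 10

E1 and E2 produce the same multiset:
g | z | e
2 | t | 2
3 | q | 3
5 | s | 5
5 | s | 5
5 | t | 5
5 | t | 5
7 | p | 7
7 | p | 7
7 | p | 7
7 | p | 7

yes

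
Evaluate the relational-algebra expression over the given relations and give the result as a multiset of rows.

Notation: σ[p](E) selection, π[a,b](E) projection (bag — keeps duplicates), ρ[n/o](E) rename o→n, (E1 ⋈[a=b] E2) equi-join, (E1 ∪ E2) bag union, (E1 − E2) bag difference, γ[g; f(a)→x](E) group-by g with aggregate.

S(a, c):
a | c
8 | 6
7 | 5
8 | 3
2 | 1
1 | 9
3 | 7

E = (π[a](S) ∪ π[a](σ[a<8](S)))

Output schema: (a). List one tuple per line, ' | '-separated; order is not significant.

Per-node cardinality:
  S → 6
  π[a](S) → 6
  S → 6
  σ[a<8](S) → 4
  π[a](σ[a<8](S)) → 4
  (π[a](S) ∪ π[a](σ[a<8](S))) → 10

== RESULT ==
a
1
1
2
2
3
3
7
7
8
8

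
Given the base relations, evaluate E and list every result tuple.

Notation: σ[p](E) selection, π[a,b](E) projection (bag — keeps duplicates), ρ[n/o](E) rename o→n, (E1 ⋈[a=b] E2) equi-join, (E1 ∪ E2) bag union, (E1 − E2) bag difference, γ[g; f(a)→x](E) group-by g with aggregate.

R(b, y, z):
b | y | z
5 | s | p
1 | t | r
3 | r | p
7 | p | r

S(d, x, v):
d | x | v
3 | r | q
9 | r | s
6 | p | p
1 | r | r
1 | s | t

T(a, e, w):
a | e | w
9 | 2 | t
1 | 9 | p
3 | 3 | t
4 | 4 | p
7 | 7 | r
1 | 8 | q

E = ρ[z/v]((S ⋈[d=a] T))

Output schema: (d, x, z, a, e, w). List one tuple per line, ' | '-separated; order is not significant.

Subexpression sizes:
  S → 5
  T → 6
  (S ⋈[d=a] T) → 6
  ρ[z/v]((S ⋈[d=a] T)) → 6

== RESULT ==
d | x | z | a | e | w
1 | r | r | 1 | 8 | q
1 | r | r | 1 | 9 | p
1 | s | t | 1 | 8 | q
1 | s | t | 1 | 9 | p
3 | r | q | 3 | 3 | t
9 | r | s | 9 | 2 | t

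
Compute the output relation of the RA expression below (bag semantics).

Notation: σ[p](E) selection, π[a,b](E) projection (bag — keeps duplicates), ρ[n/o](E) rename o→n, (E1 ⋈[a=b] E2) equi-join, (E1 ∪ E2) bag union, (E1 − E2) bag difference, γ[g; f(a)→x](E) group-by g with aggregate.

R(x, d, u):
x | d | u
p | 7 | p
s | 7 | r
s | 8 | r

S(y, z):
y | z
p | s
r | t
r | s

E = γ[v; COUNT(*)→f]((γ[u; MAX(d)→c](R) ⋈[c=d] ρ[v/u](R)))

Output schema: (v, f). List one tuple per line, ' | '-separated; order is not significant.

Subexpression sizes:
  R → 3
  γ[u; MAX(d)→c](R) → 2
  R → 3
  ρ[v/u](R) → 3
  (γ[u; MAX(d)→c](R) ⋈[c=d] ρ[v/u](R)) → 3
  γ[v; COUNT(*)→f]((γ[u; MAX(d)→c](R) ⋈[c=d] ρ[v/u](R))) → 2

== RESULT ==
v | f
p | 1
r | 2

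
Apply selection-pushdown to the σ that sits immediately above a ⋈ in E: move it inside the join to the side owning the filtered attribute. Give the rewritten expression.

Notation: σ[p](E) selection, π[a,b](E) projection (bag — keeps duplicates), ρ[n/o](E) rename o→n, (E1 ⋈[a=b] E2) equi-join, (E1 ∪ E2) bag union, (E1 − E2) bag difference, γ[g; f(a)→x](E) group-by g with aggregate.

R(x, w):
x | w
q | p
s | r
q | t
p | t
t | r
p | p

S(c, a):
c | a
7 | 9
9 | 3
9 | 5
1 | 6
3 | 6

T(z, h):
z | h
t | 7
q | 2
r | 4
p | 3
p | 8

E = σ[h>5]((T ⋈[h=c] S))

σ filters on h, owned by the left side.
E' = (σ[h>5](T) ⋈[h=c] S)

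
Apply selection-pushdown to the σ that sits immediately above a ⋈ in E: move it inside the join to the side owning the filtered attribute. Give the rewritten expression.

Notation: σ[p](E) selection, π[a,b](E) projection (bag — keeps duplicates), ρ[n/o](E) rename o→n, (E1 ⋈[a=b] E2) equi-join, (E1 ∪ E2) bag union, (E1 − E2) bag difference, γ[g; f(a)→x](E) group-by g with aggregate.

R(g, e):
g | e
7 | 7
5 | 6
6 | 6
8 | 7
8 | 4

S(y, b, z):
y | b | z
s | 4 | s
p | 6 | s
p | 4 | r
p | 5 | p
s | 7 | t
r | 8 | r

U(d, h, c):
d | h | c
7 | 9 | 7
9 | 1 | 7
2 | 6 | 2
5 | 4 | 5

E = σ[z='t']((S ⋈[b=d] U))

σ filters on z, owned by the left side.
E' = (σ[z='t'](S) ⋈[b=d] U)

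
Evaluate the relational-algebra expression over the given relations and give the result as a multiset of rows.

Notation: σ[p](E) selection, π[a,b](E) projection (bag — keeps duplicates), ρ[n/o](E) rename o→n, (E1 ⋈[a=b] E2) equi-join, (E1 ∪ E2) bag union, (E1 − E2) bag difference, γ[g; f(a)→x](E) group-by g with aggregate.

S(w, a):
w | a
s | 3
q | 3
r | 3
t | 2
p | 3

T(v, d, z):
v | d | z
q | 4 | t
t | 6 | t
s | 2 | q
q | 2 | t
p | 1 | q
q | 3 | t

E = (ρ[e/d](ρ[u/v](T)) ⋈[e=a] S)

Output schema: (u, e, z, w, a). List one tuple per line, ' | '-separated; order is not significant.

Row counts bottom-up:
  T → 6
  ρ[u/v](T) → 6
  ρ[e/d](ρ[u/v](T)) → 6
  S → 5
  (ρ[e/d](ρ[u/v](T)) ⋈[e=a] S) → 6

== RESULT ==
u | e | z | w | a
q | 2 | t | t | 2
q | 3 | t | p | 3
q | 3 | t | q | 3
q | 3 | t | r | 3
q | 3 | t | s | 3
s | 2 | q | t | 2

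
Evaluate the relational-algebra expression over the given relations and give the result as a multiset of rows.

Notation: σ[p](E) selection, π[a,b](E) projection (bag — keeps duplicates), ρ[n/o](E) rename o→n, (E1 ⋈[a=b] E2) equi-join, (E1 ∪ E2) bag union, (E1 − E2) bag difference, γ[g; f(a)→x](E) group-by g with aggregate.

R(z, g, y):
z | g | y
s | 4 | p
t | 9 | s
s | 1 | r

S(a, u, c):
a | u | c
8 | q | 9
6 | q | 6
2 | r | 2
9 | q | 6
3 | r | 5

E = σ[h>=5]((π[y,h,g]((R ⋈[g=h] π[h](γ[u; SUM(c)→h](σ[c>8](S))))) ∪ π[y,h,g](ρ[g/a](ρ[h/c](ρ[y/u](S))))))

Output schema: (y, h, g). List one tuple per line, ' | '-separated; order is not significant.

Per-node cardinality:
  R → 3
  S → 5
  σ[c>8](S) → 1
  γ[u; SUM(c)→h](σ[c>8](S)) → 1
  π[h](γ[u; SUM(c)→h](σ[c>8](S))) → 1
  (R ⋈[g=h] π[h](γ[u; SUM(c)→h](σ[c>8](S)))) → 1
  π[y,h,g]((R ⋈[g=h] π[h](γ[u; SUM(c)→h](σ[c>8](S))))) → 1
  S → 5
  ρ[y/u](S) → 5
  ρ[h/c](ρ[y/u](S)) → 5
  ρ[g/a](ρ[h/c](ρ[y/u](S))) → 5
  π[y,h,g](ρ[g/a](ρ[h/c](ρ[y/u](S)))) → 5
  (π[y,h,g]((R ⋈[g=h] π[h](γ[u; SUM(c)→h](σ[c>8](S))))) ∪ π[y,h,g](ρ[g/a](ρ[h/c](ρ[y/u](S))))) → 6
  σ[h>=5]((π[y,h,g]((R ⋈[g=h] π[h](γ[u; SUM(c)→h](σ[c>8](S))))) ∪ π[y,h,g](ρ[g/a](ρ[h/c](ρ[y/u](S)))))) → 5

== RESULT ==
y | h | g
q | 6 | 6
q | 6 | 9
q | 9 | 8
r | 5 | 3
s | 9 | 9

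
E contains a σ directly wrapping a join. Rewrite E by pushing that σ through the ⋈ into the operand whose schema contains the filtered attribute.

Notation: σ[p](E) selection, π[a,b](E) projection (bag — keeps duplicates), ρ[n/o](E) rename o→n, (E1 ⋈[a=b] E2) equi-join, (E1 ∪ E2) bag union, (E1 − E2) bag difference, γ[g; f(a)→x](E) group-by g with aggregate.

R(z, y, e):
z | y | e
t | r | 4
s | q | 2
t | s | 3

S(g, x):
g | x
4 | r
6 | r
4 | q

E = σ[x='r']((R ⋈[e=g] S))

σ filters on x, owned by the right side.
E' = (R ⋈[e=g] σ[x='r'](S))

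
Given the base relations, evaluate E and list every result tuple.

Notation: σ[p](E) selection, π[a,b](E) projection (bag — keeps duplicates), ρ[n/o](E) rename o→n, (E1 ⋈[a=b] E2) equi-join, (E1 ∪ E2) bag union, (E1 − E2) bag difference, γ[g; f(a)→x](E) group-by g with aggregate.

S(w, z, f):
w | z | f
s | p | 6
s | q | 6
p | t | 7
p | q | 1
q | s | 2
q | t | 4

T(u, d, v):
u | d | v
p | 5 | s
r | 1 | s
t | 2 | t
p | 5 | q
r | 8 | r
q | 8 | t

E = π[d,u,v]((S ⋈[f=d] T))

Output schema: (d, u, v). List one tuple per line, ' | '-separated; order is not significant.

Stepwise |·|:
  S → 6
  T → 6
  (S ⋈[f=d] T) → 2
  π[d,u,v]((S ⋈[f=d] T)) → 2

== RESULT ==
d | u | v
1 | r | s
2 | t | t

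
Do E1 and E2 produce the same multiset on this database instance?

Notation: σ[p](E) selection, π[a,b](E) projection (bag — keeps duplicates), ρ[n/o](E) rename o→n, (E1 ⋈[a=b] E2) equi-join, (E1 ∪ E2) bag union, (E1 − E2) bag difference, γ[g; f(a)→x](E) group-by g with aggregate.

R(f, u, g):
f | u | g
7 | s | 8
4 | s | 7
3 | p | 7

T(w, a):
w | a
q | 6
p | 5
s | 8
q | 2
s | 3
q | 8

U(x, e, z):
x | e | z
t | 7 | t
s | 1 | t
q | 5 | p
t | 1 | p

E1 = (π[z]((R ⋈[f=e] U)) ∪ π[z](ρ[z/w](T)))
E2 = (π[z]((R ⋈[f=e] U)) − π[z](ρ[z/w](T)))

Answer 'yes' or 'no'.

E1 stepwise |·|:
  R → 3
  U → 4
  (R ⋈[f=e] U) → 1
  π[z]((R ⋈[f=e] U)) → 1
  T → 6
  ρ[z/w](T) → 6
  π[z](ρ[z/w](T)) → 6
  (π[z]((R ⋈[f=e] U)) ∪ π[z](ρ[z/w](T))) → 7
E2 stepwise |·|:
  R → 3
  U → 4
  (R ⋈[f=e] U) → 1
  π[z]((R ⋈[f=e] U)) → 1
  T → 6
  ρ[z/w](T) → 6
  π[z](ρ[z/w](T)) → 6
  (π[z]((R ⋈[f=e] U)) − π[z](ρ[z/w](T))) → 1

E1 result:
z
p
q
q
q
s
s
t
E2 result:
z
t
Witness: ('q',) appears 3× in E1 but 0× in E2.

no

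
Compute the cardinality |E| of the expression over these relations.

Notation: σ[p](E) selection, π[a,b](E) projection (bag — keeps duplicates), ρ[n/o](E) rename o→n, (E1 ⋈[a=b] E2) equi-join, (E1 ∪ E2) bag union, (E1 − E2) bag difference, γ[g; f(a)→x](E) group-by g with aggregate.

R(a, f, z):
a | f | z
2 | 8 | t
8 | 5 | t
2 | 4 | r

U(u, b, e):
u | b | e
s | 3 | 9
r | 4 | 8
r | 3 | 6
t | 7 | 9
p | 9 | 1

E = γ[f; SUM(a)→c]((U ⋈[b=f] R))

Subexpression sizes:
  U → 5
  R → 3
  (U ⋈[b=f] R) → 1
  γ[f; SUM(a)→c]((U ⋈[b=f] R)) → 1

|E| = 1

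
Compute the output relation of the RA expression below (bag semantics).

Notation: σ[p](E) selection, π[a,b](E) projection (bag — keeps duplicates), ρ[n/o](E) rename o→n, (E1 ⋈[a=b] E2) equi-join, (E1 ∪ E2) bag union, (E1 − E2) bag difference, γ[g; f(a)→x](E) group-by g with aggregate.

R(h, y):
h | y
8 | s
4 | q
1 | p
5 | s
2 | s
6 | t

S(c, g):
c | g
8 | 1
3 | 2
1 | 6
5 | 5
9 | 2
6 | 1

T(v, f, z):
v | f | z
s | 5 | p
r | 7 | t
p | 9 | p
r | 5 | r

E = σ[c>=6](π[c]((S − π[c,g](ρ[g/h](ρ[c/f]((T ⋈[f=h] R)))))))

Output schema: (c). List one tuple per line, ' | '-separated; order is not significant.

Row counts bottom-up:
  S → 6
  T → 4
  R → 6
  (T ⋈[f=h] R) → 2
  ρ[c/f]((T ⋈[f=h] R)) → 2
  ρ[g/h](ρ[c/f]((T ⋈[f=h] R))) → 2
  π[c,g](ρ[g/h](ρ[c/f]((T ⋈[f=h] R)))) → 2
  (S − π[c,g](ρ[g/h](ρ[c/f]((T ⋈[f=h] R))))) → 5
  π[c]((S − π[c,g](ρ[g/h](ρ[c/f]((T ⋈[f=h] R)))))) → 5
  σ[c>=6](π[c]((S − π[c,g](ρ[g/h](ρ[c/f]((T ⋈[f=h] R))))))) → 3

== RESULT ==
c
6
8
9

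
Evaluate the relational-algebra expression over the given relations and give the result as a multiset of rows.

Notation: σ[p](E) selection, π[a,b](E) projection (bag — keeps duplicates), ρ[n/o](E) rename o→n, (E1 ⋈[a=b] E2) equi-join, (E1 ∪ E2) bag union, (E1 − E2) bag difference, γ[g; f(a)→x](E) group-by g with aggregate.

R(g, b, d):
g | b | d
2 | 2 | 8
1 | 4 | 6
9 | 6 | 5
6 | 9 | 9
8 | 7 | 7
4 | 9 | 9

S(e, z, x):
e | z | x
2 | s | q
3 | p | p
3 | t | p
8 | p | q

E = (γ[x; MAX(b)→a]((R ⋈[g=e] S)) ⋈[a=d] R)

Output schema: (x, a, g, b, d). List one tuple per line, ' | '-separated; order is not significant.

Per-node cardinality:
  R → 6
  S → 4
  (R ⋈[g=e] S) → 2
  γ[x; MAX(b)→a]((R ⋈[g=e] S)) → 1
  R → 6
  (γ[x; MAX(b)→a]((R ⋈[g=e] S)) ⋈[a=d] R) → 1

== RESULT ==
x | a | g | b | d
q | 7 | 8 | 7 | 7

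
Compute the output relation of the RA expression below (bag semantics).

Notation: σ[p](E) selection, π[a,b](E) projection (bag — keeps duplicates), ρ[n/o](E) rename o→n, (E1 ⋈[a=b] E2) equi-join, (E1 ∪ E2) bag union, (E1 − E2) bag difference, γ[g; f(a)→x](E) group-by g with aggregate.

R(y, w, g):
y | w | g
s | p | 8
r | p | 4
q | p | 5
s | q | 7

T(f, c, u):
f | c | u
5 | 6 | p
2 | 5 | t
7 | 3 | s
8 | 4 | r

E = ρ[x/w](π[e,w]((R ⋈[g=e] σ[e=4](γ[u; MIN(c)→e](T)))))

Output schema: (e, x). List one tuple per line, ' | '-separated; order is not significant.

Subexpression sizes:
  R → 4
  T → 4
  γ[u; MIN(c)→e](T) → 4
  σ[e=4](γ[u; MIN(c)→e](T)) → 1
  (R ⋈[g=e] σ[e=4](γ[u; MIN(c)→e](T))) → 1
  π[e,w]((R ⋈[g=e] σ[e=4](γ[u; MIN(c)→e](T)))) → 1
  ρ[x/w](π[e,w]((R ⋈[g=e] σ[e=4](γ[u; MIN(c)→e](T))))) → 1

== RESULT ==
e | x
4 | p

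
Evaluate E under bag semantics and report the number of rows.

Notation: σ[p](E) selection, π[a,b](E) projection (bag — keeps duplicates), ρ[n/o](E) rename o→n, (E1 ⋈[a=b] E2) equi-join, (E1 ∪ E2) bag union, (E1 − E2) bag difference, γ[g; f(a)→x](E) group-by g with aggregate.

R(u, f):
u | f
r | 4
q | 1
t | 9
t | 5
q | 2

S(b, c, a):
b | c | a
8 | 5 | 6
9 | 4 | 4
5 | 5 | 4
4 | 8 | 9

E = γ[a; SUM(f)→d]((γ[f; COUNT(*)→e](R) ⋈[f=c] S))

Per-node cardinality:
  R → 5
  γ[f; COUNT(*)→e](R) → 5
  S → 4
  (γ[f; COUNT(*)→e](R) ⋈[f=c] S) → 3
  γ[a; SUM(f)→d]((γ[f; COUNT(*)→e](R) ⋈[f=c] S)) → 2

|E| = 2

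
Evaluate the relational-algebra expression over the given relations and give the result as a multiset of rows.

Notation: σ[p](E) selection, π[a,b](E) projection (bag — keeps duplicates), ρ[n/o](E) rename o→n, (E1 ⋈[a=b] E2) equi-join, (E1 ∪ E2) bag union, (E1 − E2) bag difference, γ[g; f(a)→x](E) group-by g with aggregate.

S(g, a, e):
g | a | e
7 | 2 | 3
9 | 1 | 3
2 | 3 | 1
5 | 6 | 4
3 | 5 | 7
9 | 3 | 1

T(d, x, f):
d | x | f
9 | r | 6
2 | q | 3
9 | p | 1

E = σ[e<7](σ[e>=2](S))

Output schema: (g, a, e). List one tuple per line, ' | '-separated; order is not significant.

Subexpression sizes:
  S → 6
  σ[e>=2](S) → 4
  σ[e<7](σ[e>=2](S)) → 3

== RESULT ==
g | a | e
5 | 6 | 4
7 | 2 | 3
9 | 1 | 3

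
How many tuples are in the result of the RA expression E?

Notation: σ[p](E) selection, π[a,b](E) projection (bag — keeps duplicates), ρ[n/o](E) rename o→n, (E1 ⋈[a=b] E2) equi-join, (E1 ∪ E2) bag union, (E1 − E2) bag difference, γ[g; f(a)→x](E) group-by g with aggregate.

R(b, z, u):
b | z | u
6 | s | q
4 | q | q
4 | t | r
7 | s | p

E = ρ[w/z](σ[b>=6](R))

Subexpression sizes:
  R → 4
  σ[b>=6](R) → 2
  ρ[w/z](σ[b>=6](R)) → 2

|E| = 2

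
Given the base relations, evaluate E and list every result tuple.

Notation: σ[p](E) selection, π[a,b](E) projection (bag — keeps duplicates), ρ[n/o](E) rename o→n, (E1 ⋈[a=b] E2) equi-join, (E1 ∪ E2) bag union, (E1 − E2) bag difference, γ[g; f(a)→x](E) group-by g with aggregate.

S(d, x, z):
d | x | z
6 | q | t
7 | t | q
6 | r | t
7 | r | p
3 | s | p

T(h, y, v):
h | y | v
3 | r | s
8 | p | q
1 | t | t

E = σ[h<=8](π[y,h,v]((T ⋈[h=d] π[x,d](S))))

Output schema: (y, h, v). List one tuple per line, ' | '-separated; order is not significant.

Per-node cardinality:
  T → 3
  S → 5
  π[x,d](S) → 5
  (T ⋈[h=d] π[x,d](S)) → 1
  π[y,h,v]((T ⋈[h=d] π[x,d](S))) → 1
  σ[h<=8](π[y,h,v]((T ⋈[h=d] π[x,d](S)))) → 1

== RESULT ==
y | h | v
r | 3 | s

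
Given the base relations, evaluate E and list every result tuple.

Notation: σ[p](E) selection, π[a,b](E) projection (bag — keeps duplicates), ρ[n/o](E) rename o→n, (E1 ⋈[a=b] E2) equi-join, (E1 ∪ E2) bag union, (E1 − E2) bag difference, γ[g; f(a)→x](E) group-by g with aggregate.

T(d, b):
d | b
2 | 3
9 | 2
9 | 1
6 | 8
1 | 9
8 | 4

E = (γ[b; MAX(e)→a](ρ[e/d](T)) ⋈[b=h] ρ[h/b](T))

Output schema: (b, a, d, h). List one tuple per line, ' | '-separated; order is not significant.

Per-node cardinality:
  T → 6
  ρ[e/d](T) → 6
  γ[b; MAX(e)→a](ρ[e/d](T)) → 6
  T → 6
  ρ[h/b](T) → 6
  (γ[b; MAX(e)→a](ρ[e/d](T)) ⋈[b=h] ρ[h/b](T)) → 6

== RESULT ==
b | a | d | h
1 | 9 | 9 | 1
2 | 9 | 9 | 2
3 | 2 | 2 | 3
4 | 8 | 8 | 4
8 | 6 | 6 | 8
9 | 1 | 1 | 9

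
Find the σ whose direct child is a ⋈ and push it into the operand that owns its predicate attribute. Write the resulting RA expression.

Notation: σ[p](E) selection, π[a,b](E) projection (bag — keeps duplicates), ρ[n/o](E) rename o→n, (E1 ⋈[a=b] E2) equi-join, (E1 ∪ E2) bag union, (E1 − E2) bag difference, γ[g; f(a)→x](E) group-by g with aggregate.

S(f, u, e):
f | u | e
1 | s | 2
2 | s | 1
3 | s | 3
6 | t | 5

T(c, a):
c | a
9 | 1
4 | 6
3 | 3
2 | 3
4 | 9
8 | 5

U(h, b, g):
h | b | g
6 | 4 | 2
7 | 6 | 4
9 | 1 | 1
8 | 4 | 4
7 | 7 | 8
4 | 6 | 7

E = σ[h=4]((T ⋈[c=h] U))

σ filters on h, owned by the right side.
E' = (T ⋈[c=h] σ[h=4](U))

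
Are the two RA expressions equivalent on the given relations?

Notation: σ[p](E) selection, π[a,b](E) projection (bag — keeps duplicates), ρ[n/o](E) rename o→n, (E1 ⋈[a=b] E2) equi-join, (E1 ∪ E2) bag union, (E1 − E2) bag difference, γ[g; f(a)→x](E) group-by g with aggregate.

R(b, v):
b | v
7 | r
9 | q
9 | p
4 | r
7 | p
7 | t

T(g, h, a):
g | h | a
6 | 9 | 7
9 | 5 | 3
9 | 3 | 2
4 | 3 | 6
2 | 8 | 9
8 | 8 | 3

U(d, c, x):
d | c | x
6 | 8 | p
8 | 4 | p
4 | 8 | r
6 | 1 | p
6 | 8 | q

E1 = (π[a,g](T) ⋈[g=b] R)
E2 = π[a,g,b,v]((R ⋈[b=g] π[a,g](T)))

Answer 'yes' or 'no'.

E1 stepwise |·|:
  T → 6
  π[a,g](T) → 6
  R → 6
  (π[a,g](T) ⋈[g=b] R) → 5
E2 stepwise |·|:
  R → 6
  T → 6
  π[a,g](T) → 6
  (R ⋈[b=g] π[a,g](T)) → 5
  π[a,g,b,v]((R ⋈[b=g] π[a,g](T))) → 5

E1 and E2 produce the same multiset:
a | g | b | v
2 | 9 | 9 | p
2 | 9 | 9 | q
3 | 9 | 9 | p
3 | 9 | 9 | q
6 | 4 | 4 | r

yes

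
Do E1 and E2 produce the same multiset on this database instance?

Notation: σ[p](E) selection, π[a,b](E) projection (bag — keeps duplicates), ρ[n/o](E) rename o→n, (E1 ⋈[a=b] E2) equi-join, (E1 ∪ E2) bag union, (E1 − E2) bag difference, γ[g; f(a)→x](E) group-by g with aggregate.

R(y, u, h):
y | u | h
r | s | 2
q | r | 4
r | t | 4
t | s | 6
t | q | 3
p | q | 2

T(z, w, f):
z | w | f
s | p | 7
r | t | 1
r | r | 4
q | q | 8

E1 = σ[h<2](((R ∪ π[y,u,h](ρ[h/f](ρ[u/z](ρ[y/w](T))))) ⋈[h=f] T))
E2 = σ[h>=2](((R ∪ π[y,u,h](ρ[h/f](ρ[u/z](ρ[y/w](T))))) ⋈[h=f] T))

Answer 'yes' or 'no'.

E1 per-node cardinality:
  R → 6
  T → 4
  ρ[y/w](T) → 4
  ρ[u/z](ρ[y/w](T)) → 4
  ρ[h/f](ρ[u/z](ρ[y/w](T))) → 4
  π[y,u,h](ρ[h/f](ρ[u/z](ρ[y/w](T)))) → 4
  (R ∪ π[y,u,h](ρ[h/f](ρ[u/z](ρ[y/w](T))))) → 10
  T → 4
  ((R ∪ π[y,u,h](ρ[h/f](ρ[u/z](ρ[y/w](T))))) ⋈[h=f] T) → 6
  σ[h<2](((R ∪ π[y,u,h](ρ[h/f](ρ[u/z](ρ[y/w](T))))) ⋈[h=f] T)) → 1
E2 per-node cardinality:
  R → 6
  T → 4
  ρ[y/w](T) → 4
  ρ[u/z](ρ[y/w](T)) → 4
  ρ[h/f](ρ[u/z](ρ[y/w](T))) → 4
  π[y,u,h](ρ[h/f](ρ[u/z](ρ[y/w](T)))) → 4
  (R ∪ π[y,u,h](ρ[h/f](ρ[u/z](ρ[y/w](T))))) → 10
  T → 4
  ((R ∪ π[y,u,h](ρ[h/f](ρ[u/z](ρ[y/w](T))))) ⋈[h=f] T) → 6
  σ[h>=2](((R ∪ π[y,u,h](ρ[h/f](ρ[u/z](ρ[y/w](T))))) ⋈[h=f] T)) → 5

E1 result:
y | u | h | z | w | f
t | r | 1 | r | t | 1
E2 result:
y | u | h | z | w | f
p | s | 7 | s | p | 7
q | q | 8 | q | q | 8
q | r | 4 | r | r | 4
r | r | 4 | r | r | 4
r | t | 4 | r | r | 4
Witness: ('r', 'r', 4, 'r', 'r', 4) appears 0× in E1 but 1× in E2.

no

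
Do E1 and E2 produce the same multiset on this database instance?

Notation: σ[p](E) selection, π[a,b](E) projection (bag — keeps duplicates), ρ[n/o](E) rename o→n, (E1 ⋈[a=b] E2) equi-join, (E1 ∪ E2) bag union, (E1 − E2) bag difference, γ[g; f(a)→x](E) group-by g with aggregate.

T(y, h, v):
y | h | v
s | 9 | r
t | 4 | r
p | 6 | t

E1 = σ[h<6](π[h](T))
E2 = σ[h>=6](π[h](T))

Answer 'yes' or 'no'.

E1 row counts bottom-up:
  T → 3
  π[h](T) → 3
  σ[h<6](π[h](T)) → 1
E2 row counts bottom-up:
  T → 3
  π[h](T) → 3
  σ[h>=6](π[h](T)) → 2

E1 result:
h
4
E2 result:
h
6
9
Witness: (6,) appears 0× in E1 but 1× in E2.

no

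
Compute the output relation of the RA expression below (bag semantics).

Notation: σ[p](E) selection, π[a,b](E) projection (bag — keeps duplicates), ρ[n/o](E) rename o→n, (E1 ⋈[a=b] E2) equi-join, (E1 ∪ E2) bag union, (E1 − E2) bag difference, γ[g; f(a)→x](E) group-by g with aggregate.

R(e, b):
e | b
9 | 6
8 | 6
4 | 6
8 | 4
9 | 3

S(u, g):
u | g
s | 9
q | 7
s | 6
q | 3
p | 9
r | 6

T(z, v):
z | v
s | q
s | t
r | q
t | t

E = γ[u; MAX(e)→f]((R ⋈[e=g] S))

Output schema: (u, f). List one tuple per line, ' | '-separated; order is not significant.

Per-node cardinality:
  R → 5
  S → 6
  (R ⋈[e=g] S) → 4
  γ[u; MAX(e)→f]((R ⋈[e=g] S)) → 2

== RESULT ==
u | f
p | 9
s | 9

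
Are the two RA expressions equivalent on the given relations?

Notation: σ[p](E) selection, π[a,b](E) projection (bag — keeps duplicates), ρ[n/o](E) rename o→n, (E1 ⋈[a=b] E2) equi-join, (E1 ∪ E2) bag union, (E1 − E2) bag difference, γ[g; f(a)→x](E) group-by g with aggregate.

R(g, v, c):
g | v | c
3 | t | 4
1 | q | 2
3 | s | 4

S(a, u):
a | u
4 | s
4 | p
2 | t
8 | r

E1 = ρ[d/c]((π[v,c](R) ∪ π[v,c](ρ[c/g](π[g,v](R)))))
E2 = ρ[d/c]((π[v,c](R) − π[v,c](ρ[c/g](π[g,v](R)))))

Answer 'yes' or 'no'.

E1 per-node cardinality:
  R → 3
  π[v,c](R) → 3
  R → 3
  π[g,v](R) → 3
  ρ[c/g](π[g,v](R)) → 3
  π[v,c](ρ[c/g](π[g,v](R))) → 3
  (π[v,c](R) ∪ π[v,c](ρ[c/g](π[g,v](R)))) → 6
  ρ[d/c]((π[v,c](R) ∪ π[v,c](ρ[c/g](π[g,v](R))))) → 6
E2 per-node cardinality:
  R → 3
  π[v,c](R) → 3
  R → 3
  π[g,v](R) → 3
  ρ[c/g](π[g,v](R)) → 3
  π[v,c](ρ[c/g](π[g,v](R))) → 3
  (π[v,c](R) − π[v,c](ρ[c/g](π[g,v](R)))) → 3
  ρ[d/c]((π[v,c](R) − π[v,c](ρ[c/g](π[g,v](R))))) → 3

E1 result:
v | d
q | 1
q | 2
s | 3
s | 4
t | 3
t | 4
E2 result:
v | d
q | 2
s | 4
t | 4
Witness: ('q', 1) appears 1× in E1 but 0× in E2.

no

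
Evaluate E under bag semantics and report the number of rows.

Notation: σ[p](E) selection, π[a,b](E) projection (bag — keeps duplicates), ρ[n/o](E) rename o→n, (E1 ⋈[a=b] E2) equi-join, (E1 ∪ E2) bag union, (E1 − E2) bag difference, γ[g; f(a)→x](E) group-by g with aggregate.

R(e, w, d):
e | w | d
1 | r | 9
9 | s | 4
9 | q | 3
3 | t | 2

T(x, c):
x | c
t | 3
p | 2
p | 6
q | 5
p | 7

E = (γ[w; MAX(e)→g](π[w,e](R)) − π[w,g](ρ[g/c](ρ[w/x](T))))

Per-node cardinality:
  R → 4
  π[w,e](R) → 4
  γ[w; MAX(e)→g](π[w,e](R)) → 4
  T → 5
  ρ[w/x](T) → 5
  ρ[g/c](ρ[w/x](T)) → 5
  π[w,g](ρ[g/c](ρ[w/x](T))) → 5
  (γ[w; MAX(e)→g](π[w,e](R)) − π[w,g](ρ[g/c](ρ[w/x](T)))) → 3

|E| = 3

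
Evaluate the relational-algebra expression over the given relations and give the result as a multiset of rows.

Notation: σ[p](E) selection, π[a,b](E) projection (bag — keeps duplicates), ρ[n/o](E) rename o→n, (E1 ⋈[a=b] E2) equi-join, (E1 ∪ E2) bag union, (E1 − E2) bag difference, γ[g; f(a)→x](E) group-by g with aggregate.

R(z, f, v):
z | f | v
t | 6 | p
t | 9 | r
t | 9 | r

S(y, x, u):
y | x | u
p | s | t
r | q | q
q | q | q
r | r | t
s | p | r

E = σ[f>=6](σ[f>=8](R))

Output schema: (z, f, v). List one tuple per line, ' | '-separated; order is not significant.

Row counts bottom-up:
  R → 3
  σ[f>=8](R) → 2
  σ[f>=6](σ[f>=8](R)) → 2

== RESULT ==
z | f | v
t | 9 | r
t | 9 | r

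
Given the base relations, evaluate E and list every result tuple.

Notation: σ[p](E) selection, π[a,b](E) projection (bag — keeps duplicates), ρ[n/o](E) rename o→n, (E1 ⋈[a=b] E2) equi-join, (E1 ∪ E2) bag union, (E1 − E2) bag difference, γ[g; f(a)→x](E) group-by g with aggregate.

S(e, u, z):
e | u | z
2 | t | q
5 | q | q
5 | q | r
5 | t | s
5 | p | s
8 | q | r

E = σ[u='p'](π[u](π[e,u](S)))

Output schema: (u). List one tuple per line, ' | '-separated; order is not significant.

Per-node cardinality:
  S → 6
  π[e,u](S) → 6
  π[u](π[e,u](S)) → 6
  σ[u='p'](π[u](π[e,u](S))) → 1

== RESULT ==
u
p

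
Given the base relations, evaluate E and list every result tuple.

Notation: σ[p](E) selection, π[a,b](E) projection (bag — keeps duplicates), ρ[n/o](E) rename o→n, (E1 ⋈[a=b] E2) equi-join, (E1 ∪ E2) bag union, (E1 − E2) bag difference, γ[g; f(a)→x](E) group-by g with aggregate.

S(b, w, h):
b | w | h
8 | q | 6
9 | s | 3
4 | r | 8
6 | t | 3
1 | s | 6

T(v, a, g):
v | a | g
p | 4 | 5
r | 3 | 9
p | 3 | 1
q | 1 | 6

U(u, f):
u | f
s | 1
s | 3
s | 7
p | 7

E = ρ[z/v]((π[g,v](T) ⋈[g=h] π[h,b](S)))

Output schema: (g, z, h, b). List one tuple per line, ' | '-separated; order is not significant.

Subexpression sizes:
  T → 4
  π[g,v](T) → 4
  S → 5
  π[h,b](S) → 5
  (π[g,v](T) ⋈[g=h] π[h,b](S)) → 2
  ρ[z/v]((π[g,v](T) ⋈[g=h] π[h,b](S))) → 2

== RESULT ==
g | z | h | b
6 | q | 6 | 1
6 | q | 6 | 8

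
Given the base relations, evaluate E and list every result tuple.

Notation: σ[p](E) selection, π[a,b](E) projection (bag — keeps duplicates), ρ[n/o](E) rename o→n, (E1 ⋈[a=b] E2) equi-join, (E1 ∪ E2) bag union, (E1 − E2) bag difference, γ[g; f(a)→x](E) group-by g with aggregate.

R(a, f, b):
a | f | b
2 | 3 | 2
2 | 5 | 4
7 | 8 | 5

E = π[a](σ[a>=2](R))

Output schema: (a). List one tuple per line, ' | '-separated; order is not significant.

Per-node cardinality:
  R → 3
  σ[a>=2](R) → 3
  π[a](σ[a>=2](R)) → 3

== RESULT ==
a
2
2
7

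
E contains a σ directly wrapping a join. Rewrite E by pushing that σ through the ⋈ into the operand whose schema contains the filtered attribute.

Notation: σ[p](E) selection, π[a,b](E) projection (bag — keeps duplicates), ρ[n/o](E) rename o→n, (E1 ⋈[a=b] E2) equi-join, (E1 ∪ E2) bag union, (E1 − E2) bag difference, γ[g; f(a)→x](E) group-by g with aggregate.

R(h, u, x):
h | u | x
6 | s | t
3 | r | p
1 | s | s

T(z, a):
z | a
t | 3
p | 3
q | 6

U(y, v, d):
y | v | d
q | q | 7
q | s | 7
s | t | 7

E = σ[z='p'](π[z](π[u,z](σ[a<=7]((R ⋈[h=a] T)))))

σ filters on a, owned by the right side.
E' = σ[z='p'](π[z](π[u,z]((R ⋈[h=a] σ[a<=7](T)))))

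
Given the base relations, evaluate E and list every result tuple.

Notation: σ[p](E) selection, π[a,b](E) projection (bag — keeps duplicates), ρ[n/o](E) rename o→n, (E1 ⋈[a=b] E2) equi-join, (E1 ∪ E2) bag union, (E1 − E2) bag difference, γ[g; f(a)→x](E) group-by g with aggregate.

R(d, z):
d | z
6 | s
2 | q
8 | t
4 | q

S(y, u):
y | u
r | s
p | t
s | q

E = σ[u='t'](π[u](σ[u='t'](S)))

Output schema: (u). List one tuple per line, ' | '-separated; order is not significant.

Row counts bottom-up:
  S → 3
  σ[u='t'](S) → 1
  π[u](σ[u='t'](S)) → 1
  σ[u='t'](π[u](σ[u='t'](S))) → 1

== RESULT ==
u
t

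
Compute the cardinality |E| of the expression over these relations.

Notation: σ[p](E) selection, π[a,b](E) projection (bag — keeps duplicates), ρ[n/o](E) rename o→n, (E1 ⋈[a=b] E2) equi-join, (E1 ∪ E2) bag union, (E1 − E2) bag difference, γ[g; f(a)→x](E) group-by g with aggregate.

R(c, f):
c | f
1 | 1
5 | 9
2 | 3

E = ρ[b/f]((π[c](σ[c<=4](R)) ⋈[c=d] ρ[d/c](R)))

Stepwise |·|:
  R → 3
  σ[c<=4](R) → 2
  π[c](σ[c<=4](R)) → 2
  R → 3
  ρ[d/c](R) → 3
  (π[c](σ[c<=4](R)) ⋈[c=d] ρ[d/c](R)) → 2
  ρ[b/f]((π[c](σ[c<=4](R)) ⋈[c=d] ρ[d/c](R))) → 2

|E| = 2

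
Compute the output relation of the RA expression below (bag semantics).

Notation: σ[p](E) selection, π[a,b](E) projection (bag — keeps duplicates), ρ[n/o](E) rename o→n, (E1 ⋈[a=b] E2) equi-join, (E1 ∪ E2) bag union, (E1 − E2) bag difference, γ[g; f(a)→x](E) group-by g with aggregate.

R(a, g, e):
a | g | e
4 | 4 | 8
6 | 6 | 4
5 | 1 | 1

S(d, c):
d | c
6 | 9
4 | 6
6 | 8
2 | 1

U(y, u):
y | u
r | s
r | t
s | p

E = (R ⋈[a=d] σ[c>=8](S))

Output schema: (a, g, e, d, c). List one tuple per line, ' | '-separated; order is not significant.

Per-node cardinality:
  R → 3
  S → 4
  σ[c>=8](S) → 2
  (R ⋈[a=d] σ[c>=8](S)) → 2

== RESULT ==
a | g | e | d | c
6 | 6 | 4 | 6 | 8
6 | 6 | 4 | 6 | 9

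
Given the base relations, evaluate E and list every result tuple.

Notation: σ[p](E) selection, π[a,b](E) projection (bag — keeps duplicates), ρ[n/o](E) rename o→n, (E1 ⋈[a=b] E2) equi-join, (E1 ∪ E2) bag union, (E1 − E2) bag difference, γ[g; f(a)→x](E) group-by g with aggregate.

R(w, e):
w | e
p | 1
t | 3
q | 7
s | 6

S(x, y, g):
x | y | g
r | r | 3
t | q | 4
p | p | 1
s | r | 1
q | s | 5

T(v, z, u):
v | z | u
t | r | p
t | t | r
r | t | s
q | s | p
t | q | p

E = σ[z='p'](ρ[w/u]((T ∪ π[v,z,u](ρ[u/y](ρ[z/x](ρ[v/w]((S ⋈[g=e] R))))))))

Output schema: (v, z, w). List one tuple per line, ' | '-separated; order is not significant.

Stepwise |·|:
  T → 5
  S → 5
  R → 4
  (S ⋈[g=e] R) → 3
  ρ[v/w]((S ⋈[g=e] R)) → 3
  ρ[z/x](ρ[v/w]((S ⋈[g=e] R))) → 3
  ρ[u/y](ρ[z/x](ρ[v/w]((S ⋈[g=e] R)))) → 3
  π[v,z,u](ρ[u/y](ρ[z/x](ρ[v/w]((S ⋈[g=e] R))))) → 3
  (T ∪ π[v,z,u](ρ[u/y](ρ[z/x](ρ[v/w]((S ⋈[g=e] R)))))) → 8
  ρ[w/u]((T ∪ π[v,z,u](ρ[u/y](ρ[z/x](ρ[v/w]((S ⋈[g=e] R))))))) → 8
  σ[z='p'](ρ[w/u]((T ∪ π[v,z,u](ρ[u/y](ρ[z/x](ρ[v/w]((S ⋈[g=e] R)))))))) → 1

== RESULT ==
v | z | w
p | p | p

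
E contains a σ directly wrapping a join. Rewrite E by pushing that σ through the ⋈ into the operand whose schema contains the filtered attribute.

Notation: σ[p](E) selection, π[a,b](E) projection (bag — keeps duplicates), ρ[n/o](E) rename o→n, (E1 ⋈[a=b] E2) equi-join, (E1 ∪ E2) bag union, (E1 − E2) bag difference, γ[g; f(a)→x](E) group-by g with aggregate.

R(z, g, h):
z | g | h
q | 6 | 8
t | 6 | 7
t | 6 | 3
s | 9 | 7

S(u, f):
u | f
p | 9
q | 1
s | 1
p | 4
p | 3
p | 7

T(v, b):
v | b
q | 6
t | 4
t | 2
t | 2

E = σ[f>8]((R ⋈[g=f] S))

σ filters on f, owned by the right side.
E' = (R ⋈[g=f] σ[f>8](S))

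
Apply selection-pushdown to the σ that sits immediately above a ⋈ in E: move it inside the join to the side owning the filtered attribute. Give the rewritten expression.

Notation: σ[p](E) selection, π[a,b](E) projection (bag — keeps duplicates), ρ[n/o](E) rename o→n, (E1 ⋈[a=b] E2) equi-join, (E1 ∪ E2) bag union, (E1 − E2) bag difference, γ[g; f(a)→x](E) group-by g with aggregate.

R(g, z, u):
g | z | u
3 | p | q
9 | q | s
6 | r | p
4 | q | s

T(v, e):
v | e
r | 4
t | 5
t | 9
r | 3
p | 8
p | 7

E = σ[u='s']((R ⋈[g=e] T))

σ filters on u, owned by the left side.
E' = (σ[u='s'](R) ⋈[g=e] T)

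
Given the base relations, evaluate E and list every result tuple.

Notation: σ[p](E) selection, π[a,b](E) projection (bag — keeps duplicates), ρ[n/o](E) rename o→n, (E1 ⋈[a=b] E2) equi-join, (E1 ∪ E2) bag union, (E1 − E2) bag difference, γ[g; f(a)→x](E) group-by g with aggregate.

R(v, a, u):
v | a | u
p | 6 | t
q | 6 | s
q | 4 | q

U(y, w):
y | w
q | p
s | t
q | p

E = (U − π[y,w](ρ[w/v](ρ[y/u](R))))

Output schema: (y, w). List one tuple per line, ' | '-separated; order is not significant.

Stepwise |·|:
  U → 3
  R → 3
  ρ[y/u](R) → 3
  ρ[w/v](ρ[y/u](R)) → 3
  π[y,w](ρ[w/v](ρ[y/u](R))) → 3
  (U − π[y,w](ρ[w/v](ρ[y/u](R)))) → 3

== RESULT ==
y | w
q | p
q | p
s | t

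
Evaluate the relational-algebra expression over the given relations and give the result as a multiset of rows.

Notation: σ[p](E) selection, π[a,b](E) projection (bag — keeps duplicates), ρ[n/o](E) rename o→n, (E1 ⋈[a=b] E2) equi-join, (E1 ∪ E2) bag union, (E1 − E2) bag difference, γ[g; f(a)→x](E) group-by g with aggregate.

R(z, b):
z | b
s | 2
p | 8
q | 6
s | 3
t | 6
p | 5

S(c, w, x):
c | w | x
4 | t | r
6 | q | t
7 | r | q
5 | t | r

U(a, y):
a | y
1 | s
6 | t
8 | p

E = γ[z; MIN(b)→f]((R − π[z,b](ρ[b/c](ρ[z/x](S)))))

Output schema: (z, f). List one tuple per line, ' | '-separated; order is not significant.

Stepwise |·|:
  R → 6
  S → 4
  ρ[z/x](S) → 4
  ρ[b/c](ρ[z/x](S)) → 4
  π[z,b](ρ[b/c](ρ[z/x](S))) → 4
  (R − π[z,b](ρ[b/c](ρ[z/x](S)))) → 5
  γ[z; MIN(b)→f]((R − π[z,b](ρ[b/c](ρ[z/x](S))))) → 3

== RESULT ==
z | f
p | 5
q | 6
s | 2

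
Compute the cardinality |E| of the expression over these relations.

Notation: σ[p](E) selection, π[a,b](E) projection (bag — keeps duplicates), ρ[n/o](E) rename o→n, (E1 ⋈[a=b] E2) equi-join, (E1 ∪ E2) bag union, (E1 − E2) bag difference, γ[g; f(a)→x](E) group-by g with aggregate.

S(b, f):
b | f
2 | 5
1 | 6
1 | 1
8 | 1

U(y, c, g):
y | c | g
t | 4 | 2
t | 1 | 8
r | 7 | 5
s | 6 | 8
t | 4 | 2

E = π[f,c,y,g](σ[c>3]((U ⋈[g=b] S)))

Stepwise |·|:
  U → 5
  S → 4
  (U ⋈[g=b] S) → 4
  σ[c>3]((U ⋈[g=b] S)) → 3
  π[f,c,y,g](σ[c>3]((U ⋈[g=b] S))) → 3

|E| = 3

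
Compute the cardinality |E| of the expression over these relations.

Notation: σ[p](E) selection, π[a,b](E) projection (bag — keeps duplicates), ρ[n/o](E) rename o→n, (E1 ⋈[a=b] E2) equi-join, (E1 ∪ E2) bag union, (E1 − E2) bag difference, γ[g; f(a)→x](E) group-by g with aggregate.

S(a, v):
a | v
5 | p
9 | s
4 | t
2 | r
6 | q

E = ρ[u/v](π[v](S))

Row counts bottom-up:
  S → 5
  π[v](S) → 5
  ρ[u/v](π[v](S)) → 5

|E| = 5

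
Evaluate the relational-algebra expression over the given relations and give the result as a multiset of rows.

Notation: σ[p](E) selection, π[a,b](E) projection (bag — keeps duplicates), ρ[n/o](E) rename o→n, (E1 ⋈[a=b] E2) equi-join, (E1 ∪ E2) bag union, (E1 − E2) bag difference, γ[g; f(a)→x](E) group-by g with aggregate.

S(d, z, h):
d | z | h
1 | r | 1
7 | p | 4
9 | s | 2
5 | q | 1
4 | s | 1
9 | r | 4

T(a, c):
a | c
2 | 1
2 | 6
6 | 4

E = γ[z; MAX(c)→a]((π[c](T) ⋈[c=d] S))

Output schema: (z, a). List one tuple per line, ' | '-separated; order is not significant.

Subexpression sizes:
  T → 3
  π[c](T) → 3
  S → 6
  (π[c](T) ⋈[c=d] S) → 2
  γ[z; MAX(c)→a]((π[c](T) ⋈[c=d] S)) → 2

== RESULT ==
z | a
r | 1
s | 4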